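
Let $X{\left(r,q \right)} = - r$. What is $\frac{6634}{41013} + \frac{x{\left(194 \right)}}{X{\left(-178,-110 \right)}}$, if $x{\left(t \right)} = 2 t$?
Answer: $\frac{275708}{117747} \approx 2.3415$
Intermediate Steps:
$\frac{6634}{41013} + \frac{x{\left(194 \right)}}{X{\left(-178,-110 \right)}} = \frac{6634}{41013} + \frac{2 \cdot 194}{\left(-1\right) \left(-178\right)} = 6634 \cdot \frac{1}{41013} + \frac{388}{178} = \frac{214}{1323} + 388 \cdot \frac{1}{178} = \frac{214}{1323} + \frac{194}{89} = \frac{275708}{117747}$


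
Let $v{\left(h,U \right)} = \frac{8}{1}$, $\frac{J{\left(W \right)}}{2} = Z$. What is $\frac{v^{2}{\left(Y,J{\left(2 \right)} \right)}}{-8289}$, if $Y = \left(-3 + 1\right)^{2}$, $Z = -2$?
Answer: $- \frac{64}{8289} \approx -0.0077211$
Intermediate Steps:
$J{\left(W \right)} = -4$ ($J{\left(W \right)} = 2 \left(-2\right) = -4$)
$Y = 4$ ($Y = \left(-2\right)^{2} = 4$)
$v{\left(h,U \right)} = 8$ ($v{\left(h,U \right)} = 8 \cdot 1 = 8$)
$\frac{v^{2}{\left(Y,J{\left(2 \right)} \right)}}{-8289} = \frac{8^{2}}{-8289} = 64 \left(- \frac{1}{8289}\right) = - \frac{64}{8289}$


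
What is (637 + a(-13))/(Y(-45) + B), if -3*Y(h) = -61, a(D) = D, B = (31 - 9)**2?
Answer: 1872/1513 ≈ 1.2373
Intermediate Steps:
B = 484 (B = 22**2 = 484)
Y(h) = 61/3 (Y(h) = -1/3*(-61) = 61/3)
(637 + a(-13))/(Y(-45) + B) = (637 - 13)/(61/3 + 484) = 624/(1513/3) = 624*(3/1513) = 1872/1513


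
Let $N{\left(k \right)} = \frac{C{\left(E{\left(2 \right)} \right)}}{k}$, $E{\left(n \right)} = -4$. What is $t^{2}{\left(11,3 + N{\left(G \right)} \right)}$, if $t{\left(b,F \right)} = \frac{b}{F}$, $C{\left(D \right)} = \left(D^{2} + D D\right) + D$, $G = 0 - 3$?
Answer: $\frac{1089}{361} \approx 3.0166$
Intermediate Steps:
$G = -3$
$C{\left(D \right)} = D + 2 D^{2}$ ($C{\left(D \right)} = \left(D^{2} + D^{2}\right) + D = 2 D^{2} + D = D + 2 D^{2}$)
$N{\left(k \right)} = \frac{28}{k}$ ($N{\left(k \right)} = \frac{\left(-4\right) \left(1 + 2 \left(-4\right)\right)}{k} = \frac{\left(-4\right) \left(1 - 8\right)}{k} = \frac{\left(-4\right) \left(-7\right)}{k} = \frac{28}{k}$)
$t^{2}{\left(11,3 + N{\left(G \right)} \right)} = \left(\frac{11}{3 + \frac{28}{-3}}\right)^{2} = \left(\frac{11}{3 + 28 \left(- \frac{1}{3}\right)}\right)^{2} = \left(\frac{11}{3 - \frac{28}{3}}\right)^{2} = \left(\frac{11}{- \frac{19}{3}}\right)^{2} = \left(11 \left(- \frac{3}{19}\right)\right)^{2} = \left(- \frac{33}{19}\right)^{2} = \frac{1089}{361}$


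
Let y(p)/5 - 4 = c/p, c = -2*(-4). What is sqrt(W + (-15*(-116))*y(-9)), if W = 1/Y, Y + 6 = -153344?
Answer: sqrt(229142071984794)/92010 ≈ 164.52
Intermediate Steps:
Y = -153350 (Y = -6 - 153344 = -153350)
c = 8
y(p) = 20 + 40/p (y(p) = 20 + 5*(8/p) = 20 + 40/p)
W = -1/153350 (W = 1/(-153350) = -1/153350 ≈ -6.5210e-6)
sqrt(W + (-15*(-116))*y(-9)) = sqrt(-1/153350 + (-15*(-116))*(20 + 40/(-9))) = sqrt(-1/153350 + 1740*(20 + 40*(-1/9))) = sqrt(-1/153350 + 1740*(20 - 40/9)) = sqrt(-1/153350 + 1740*(140/9)) = sqrt(-1/153350 + 81200/3) = sqrt(12452019997/460050) = sqrt(229142071984794)/92010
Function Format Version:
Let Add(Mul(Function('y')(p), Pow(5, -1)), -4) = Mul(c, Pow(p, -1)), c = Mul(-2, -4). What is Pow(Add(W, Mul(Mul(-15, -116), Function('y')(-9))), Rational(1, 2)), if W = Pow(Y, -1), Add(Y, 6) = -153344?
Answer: Mul(Rational(1, 92010), Pow(229142071984794, Rational(1, 2))) ≈ 164.52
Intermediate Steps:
Y = -153350 (Y = Add(-6, -153344) = -153350)
c = 8
Function('y')(p) = Add(20, Mul(40, Pow(p, -1))) (Function('y')(p) = Add(20, Mul(5, Mul(8, Pow(p, -1)))) = Add(20, Mul(40, Pow(p, -1))))
W = Rational(-1, 153350) (W = Pow(-153350, -1) = Rational(-1, 153350) ≈ -6.5210e-6)
Pow(Add(W, Mul(Mul(-15, -116), Function('y')(-9))), Rational(1, 2)) = Pow(Add(Rational(-1, 153350), Mul(Mul(-15, -116), Add(20, Mul(40, Pow(-9, -1))))), Rational(1, 2)) = Pow(Add(Rational(-1, 153350), Mul(1740, Add(20, Mul(40, Rational(-1, 9))))), Rational(1, 2)) = Pow(Add(Rational(-1, 153350), Mul(1740, Add(20, Rational(-40, 9)))), Rational(1, 2)) = Pow(Add(Rational(-1, 153350), Mul(1740, Rational(140, 9))), Rational(1, 2)) = Pow(Add(Rational(-1, 153350), Rational(81200, 3)), Rational(1, 2)) = Pow(Rational(12452019997, 460050), Rational(1, 2)) = Mul(Rational(1, 92010), Pow(229142071984794, Rational(1, 2)))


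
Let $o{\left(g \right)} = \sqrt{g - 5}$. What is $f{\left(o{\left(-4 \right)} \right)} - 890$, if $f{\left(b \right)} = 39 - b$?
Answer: $-851 - 3 i \approx -851.0 - 3.0 i$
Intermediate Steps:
$o{\left(g \right)} = \sqrt{-5 + g}$
$f{\left(o{\left(-4 \right)} \right)} - 890 = \left(39 - \sqrt{-5 - 4}\right) - 890 = \left(39 - \sqrt{-9}\right) - 890 = \left(39 - 3 i\right) - 890 = -851 - 3 i$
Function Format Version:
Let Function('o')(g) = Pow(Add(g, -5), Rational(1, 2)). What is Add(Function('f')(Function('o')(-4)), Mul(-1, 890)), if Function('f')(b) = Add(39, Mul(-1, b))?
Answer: Add(-851, Mul(-3, I)) ≈ Add(-851.00, Mul(-3.0000, I))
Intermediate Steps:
Function('o')(g) = Pow(Add(-5, g), Rational(1, 2))
Add(Function('f')(Function('o')(-4)), Mul(-1, 890)) = Add(Add(39, Mul(-1, Pow(Add(-5, -4), Rational(1, 2)))), Mul(-1, 890)) = Add(Add(39, Mul(-1, Pow(-9, Rational(1, 2)))), -890) = Add(Add(39, Mul(-1, Mul(3, I))), -890) = Add(Add(39, Mul(-3, I)), -890) = Add(-851, Mul(-3, I))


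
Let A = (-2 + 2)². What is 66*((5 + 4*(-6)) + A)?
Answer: -1254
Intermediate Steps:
A = 0 (A = 0² = 0)
66*((5 + 4*(-6)) + A) = 66*((5 + 4*(-6)) + 0) = 66*((5 - 24) + 0) = 66*(-19 + 0) = 66*(-19) = -1254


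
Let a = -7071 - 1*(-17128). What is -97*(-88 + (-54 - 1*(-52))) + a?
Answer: 18787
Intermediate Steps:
a = 10057 (a = -7071 + 17128 = 10057)
-97*(-88 + (-54 - 1*(-52))) + a = -97*(-88 + (-54 - 1*(-52))) + 10057 = -97*(-88 + (-54 + 52)) + 10057 = -97*(-88 - 2) + 10057 = -97*(-90) + 10057 = 8730 + 10057 = 18787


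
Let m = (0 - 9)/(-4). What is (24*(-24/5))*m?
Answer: -1296/5 ≈ -259.20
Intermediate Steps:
m = 9/4 (m = -9*(-¼) = 9/4 ≈ 2.2500)
(24*(-24/5))*m = (24*(-24/5))*(9/4) = -576/5*9/4 = -1296/5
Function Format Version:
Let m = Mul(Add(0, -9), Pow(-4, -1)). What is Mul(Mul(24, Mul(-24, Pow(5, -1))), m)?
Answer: Rational(-1296, 5) ≈ -259.20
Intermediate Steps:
m = Rational(9, 4) (m = Mul(-9, Rational(-1, 4)) = Rational(9, 4) ≈ 2.2500)
Mul(Mul(24, Mul(-24, Pow(5, -1))), m) = Mul(Mul(24, Mul(-24, Pow(5, -1))), Rational(9, 4)) = Mul(Mul(24, Mul(-24, Rational(1, 5))), Rational(9, 4)) = Mul(Mul(24, Rational(-24, 5)), Rational(9, 4)) = Mul(Rational(-576, 5), Rational(9, 4)) = Rational(-1296, 5)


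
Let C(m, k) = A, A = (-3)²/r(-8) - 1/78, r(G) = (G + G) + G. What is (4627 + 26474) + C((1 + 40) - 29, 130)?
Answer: 9703391/312 ≈ 31101.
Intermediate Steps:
r(G) = 3*G (r(G) = 2*G + G = 3*G)
A = -121/312 (A = (-3)²/((3*(-8))) - 1/78 = 9/(-24) - 1*1/78 = 9*(-1/24) - 1/78 = -3/8 - 1/78 = -121/312 ≈ -0.38782)
C(m, k) = -121/312
(4627 + 26474) + C((1 + 40) - 29, 130) = (4627 + 26474) - 121/312 = 31101 - 121/312 = 9703391/312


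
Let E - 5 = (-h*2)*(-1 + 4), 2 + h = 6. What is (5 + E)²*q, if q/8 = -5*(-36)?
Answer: 282240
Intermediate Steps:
h = 4 (h = -2 + 6 = 4)
q = 1440 (q = 8*(-5*(-36)) = 8*180 = 1440)
E = -19 (E = 5 + (-1*4*2)*(-1 + 4) = 5 - 4*2*3 = 5 - 8*3 = 5 - 24 = -19)
(5 + E)²*q = (5 - 19)²*1440 = (-14)²*1440 = 196*1440 = 282240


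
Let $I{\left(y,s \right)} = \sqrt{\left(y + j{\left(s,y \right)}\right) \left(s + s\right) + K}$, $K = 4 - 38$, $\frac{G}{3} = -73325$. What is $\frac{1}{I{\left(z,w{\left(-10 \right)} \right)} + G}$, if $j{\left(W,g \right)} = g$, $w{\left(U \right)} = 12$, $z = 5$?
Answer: $- \frac{219975}{48389000419} - \frac{\sqrt{206}}{48389000419} \approx -4.5463 \cdot 10^{-6}$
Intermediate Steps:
$G = -219975$ ($G = 3 \left(-73325\right) = -219975$)
$K = -34$
$I{\left(y,s \right)} = \sqrt{-34 + 4 s y}$ ($I{\left(y,s \right)} = \sqrt{\left(y + y\right) \left(s + s\right) - 34} = \sqrt{2 y 2 s - 34} = \sqrt{4 s y - 34} = \sqrt{-34 + 4 s y}$)
$\frac{1}{I{\left(z,w{\left(-10 \right)} \right)} + G} = \frac{1}{\sqrt{-34 + 4 \cdot 12 \cdot 5} - 219975} = \frac{1}{\sqrt{-34 + 240} - 219975} = \frac{1}{\sqrt{206} - 219975} = \frac{1}{-219975 + \sqrt{206}}$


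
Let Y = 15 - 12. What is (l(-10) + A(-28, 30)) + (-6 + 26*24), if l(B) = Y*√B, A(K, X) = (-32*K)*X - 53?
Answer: 27445 + 3*I*√10 ≈ 27445.0 + 9.4868*I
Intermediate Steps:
Y = 3
A(K, X) = -53 - 32*K*X (A(K, X) = -32*K*X - 53 = -53 - 32*K*X)
l(B) = 3*√B
(l(-10) + A(-28, 30)) + (-6 + 26*24) = (3*√(-10) + (-53 - 32*(-28)*30)) + (-6 + 26*24) = (3*(I*√10) + (-53 + 26880)) + (-6 + 624) = (3*I*√10 + 26827) + 618 = (26827 + 3*I*√10) + 618 = 27445 + 3*I*√10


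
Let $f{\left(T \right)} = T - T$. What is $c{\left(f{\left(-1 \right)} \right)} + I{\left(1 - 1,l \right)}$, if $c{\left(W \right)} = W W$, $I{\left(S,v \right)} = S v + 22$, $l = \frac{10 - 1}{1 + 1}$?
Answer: $22$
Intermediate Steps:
$l = \frac{9}{2} \approx 4.5$
$I{\left(S,v \right)} = 22 + S v$
$f{\left(T \right)} = 0$
$c{\left(W \right)} = W^{2}$
$c{\left(f{\left(-1 \right)} \right)} + I{\left(1 - 1,l \right)} = 0^{2} + \left(22 + \left(1 - 1\right) \frac{9}{2}\right) = 0 + \left(22 + \left(1 - 1\right) \frac{9}{2}\right) = 0 + \left(22 + 0 \cdot \frac{9}{2}\right) = 0 + \left(22 + 0\right) = 0 + 22 = 22$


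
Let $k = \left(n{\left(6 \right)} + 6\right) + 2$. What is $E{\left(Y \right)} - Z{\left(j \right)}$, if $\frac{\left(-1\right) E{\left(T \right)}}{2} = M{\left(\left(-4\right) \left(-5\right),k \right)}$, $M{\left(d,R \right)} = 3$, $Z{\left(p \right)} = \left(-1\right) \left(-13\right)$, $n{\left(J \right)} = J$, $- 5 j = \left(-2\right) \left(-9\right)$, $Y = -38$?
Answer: $-19$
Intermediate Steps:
$j = - \frac{18}{5}$ ($j = - \frac{\left(-2\right) \left(-9\right)}{5} = \left(- \frac{1}{5}\right) 18 = - \frac{18}{5} \approx -3.6$)
$k = 14$ ($k = \left(6 + 6\right) + 2 = 12 + 2 = 14$)
$Z{\left(p \right)} = 13$
$E{\left(T \right)} = -6$ ($E{\left(T \right)} = \left(-2\right) 3 = -6$)
$E{\left(Y \right)} - Z{\left(j \right)} = -6 - 13 = -19$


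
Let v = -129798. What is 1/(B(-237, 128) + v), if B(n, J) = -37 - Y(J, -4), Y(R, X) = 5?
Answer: -1/129840 ≈ -7.7018e-6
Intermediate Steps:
B(n, J) = -42 (B(n, J) = -37 - 1*5 = -37 - 5 = -42)
1/(B(-237, 128) + v) = 1/(-42 - 129798) = 1/(-129840) = -1/129840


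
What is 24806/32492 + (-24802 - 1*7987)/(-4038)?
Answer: 145693352/16400337 ≈ 8.8836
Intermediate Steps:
24806/32492 + (-24802 - 1*7987)/(-4038) = 24806*(1/32492) + (-24802 - 7987)*(-1/4038) = 12403/16246 - 32789*(-1/4038) = 12403/16246 + 32789/4038 = 145693352/16400337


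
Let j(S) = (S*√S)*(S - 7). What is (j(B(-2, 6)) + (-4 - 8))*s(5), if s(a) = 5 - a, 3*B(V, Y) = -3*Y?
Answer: 0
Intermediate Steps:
B(V, Y) = -Y (B(V, Y) = (-3*Y)/3 = -Y)
j(S) = S^(3/2)*(-7 + S)
(j(B(-2, 6)) + (-4 - 8))*s(5) = ((-1*6)^(3/2)*(-7 - 1*6) + (-4 - 8))*(5 - 1*5) = ((-6)^(3/2)*(-7 - 6) - 12)*(5 - 5) = (-6*I*√6*(-13) - 12)*0 = (78*I*√6 - 12)*0 = (-12 + 78*I*√6)*0 = 0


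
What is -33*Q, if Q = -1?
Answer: 33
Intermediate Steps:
-33*Q = -33*(-1) = 33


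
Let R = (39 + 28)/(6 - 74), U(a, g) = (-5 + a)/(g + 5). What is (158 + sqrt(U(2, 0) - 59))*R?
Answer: -5293/34 - 67*I*sqrt(1490)/340 ≈ -155.68 - 7.6066*I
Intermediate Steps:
U(a, g) = (-5 + a)/(5 + g)
R = -67/68 (R = 67/(-68) = 67*(-1/68) = -67/68 ≈ -0.98529)
(158 + sqrt(U(2, 0) - 59))*R = (158 + sqrt((-5 + 2)/(5 + 0) - 59))*(-67/68) = (158 + sqrt(-3/5 - 59))*(-67/68) = (158 + sqrt(-298/5))*(-67/68) = (158 + I*sqrt(1490)/5)*(-67/68) = -5293/34 - 67*I*sqrt(1490)/340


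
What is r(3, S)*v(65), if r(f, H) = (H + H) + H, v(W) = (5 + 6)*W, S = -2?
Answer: -4290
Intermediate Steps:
v(W) = 11*W
r(f, H) = 3*H (r(f, H) = 2*H + H = 3*H)
r(3, S)*v(65) = (3*(-2))*(11*65) = -6*715 = -4290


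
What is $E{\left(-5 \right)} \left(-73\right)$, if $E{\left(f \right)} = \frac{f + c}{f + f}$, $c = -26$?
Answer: $- \frac{2263}{10} \approx -226.3$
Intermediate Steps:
$E{\left(f \right)} = \frac{-26 + f}{2 f}$ ($E{\left(f \right)} = \frac{f - 26}{f + f} = \frac{-26 + f}{2 f}$)
$E{\left(-5 \right)} \left(-73\right) = \frac{-26 - 5}{2 \left(-5\right)} \left(-73\right) = \frac{1}{2} \left(- \frac{1}{5}\right) \left(-31\right) \left(-73\right) = \frac{31}{10} \left(-73\right) = - \frac{2263}{10}$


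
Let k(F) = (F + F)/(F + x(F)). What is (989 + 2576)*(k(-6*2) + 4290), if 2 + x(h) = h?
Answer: 198862830/13 ≈ 1.5297e+7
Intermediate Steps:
x(h) = -2 + h
k(F) = 2*F/(-2 + 2*F) (k(F) = (F + F)/(F + (-2 + F)) = (2*F)/(-2 + 2*F) = 2*F/(-2 + 2*F))
(989 + 2576)*(k(-6*2) + 4290) = (989 + 2576)*((-6*2)/(-1 - 6*2) + 4290) = 3565*(-12/(-1 - 12) + 4290) = 3565*(-12/(-13) + 4290) = 3565*(-12*(-1/13) + 4290) = 3565*(12/13 + 4290) = 3565*(55782/13) = 198862830/13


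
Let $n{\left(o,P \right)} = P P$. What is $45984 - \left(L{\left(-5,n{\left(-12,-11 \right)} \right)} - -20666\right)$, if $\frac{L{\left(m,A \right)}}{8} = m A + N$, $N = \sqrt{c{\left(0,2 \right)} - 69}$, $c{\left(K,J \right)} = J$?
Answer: $30158 - 8 i \sqrt{67} \approx 30158.0 - 65.483 i$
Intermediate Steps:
$n{\left(o,P \right)} = P^{2}$
$N = i \sqrt{67}$ ($N = \sqrt{2 - 69} = \sqrt{-67} = i \sqrt{67} \approx 8.1853 i$)
$L{\left(m,A \right)} = 8 i \sqrt{67} + 8 A m$ ($L{\left(m,A \right)} = 8 \left(m A + i \sqrt{67}\right) = 8 \left(A m + i \sqrt{67}\right) = 8 \left(i \sqrt{67} + A m\right) = 8 i \sqrt{67} + 8 A m$)
$45984 - \left(L{\left(-5,n{\left(-12,-11 \right)} \right)} - -20666\right) = 45984 - \left(\left(8 i \sqrt{67} + 8 \left(-11\right)^{2} \left(-5\right)\right) - -20666\right) = 45984 - \left(\left(8 i \sqrt{67} + 8 \cdot 121 \left(-5\right)\right) + 20666\right) = 45984 - \left(\left(8 i \sqrt{67} - 4840\right) + 20666\right) = 45984 - \left(\left(-4840 + 8 i \sqrt{67}\right) + 20666\right) = 45984 - \left(15826 + 8 i \sqrt{67}\right) = 30158 - 8 i \sqrt{67}$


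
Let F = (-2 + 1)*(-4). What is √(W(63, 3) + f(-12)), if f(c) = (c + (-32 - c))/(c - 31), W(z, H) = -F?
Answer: 2*I*√1505/43 ≈ 1.8044*I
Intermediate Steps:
F = 4 (F = -1*(-4) = 4)
W(z, H) = -4 (W(z, H) = -1*4 = -4)
f(c) = -32/(-31 + c)
√(W(63, 3) + f(-12)) = √(-4 - 32/(-31 - 12)) = √(-4 - 32/(-43)) = √(-4 - 32*(-1/43)) = √(-4 + 32/43) = √(-140/43) = 2*I*√1505/43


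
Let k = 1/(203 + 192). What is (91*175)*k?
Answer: 3185/79 ≈ 40.316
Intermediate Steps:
k = 1/395 ≈ 0.0025316
(91*175)*k = (91*175)*(1/395) = 15925*(1/395) = 3185/79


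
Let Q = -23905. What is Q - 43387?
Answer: -67292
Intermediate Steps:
Q - 43387 = -23905 - 43387 = -67292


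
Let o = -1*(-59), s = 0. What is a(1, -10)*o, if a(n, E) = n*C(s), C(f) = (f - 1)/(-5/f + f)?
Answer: 0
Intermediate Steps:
C(f) = (-1 + f)/(f - 5/f)
a(n, E) = 0 (a(n, E) = n*(0*(-1 + 0)/(-5 + 0²)) = n*(0*(-1)/(-5 + 0)) = n*(0*(-1)/(-5)) = n*(0*(-⅕)*(-1)) = n*0 = 0)
o = 59
a(1, -10)*o = 0*59 = 0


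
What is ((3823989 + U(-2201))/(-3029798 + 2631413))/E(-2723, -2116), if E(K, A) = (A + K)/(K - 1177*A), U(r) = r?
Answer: 9507878582492/1927785015 ≈ 4932.0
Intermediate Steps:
E(K, A) = (A + K)/(K - 1177*A)
((3823989 + U(-2201))/(-3029798 + 2631413))/E(-2723, -2116) = ((3823989 - 2201)/(-3029798 + 2631413))/(((-1*(-2116) - 1*(-2723))/(-1*(-2723) + 1177*(-2116)))) = (3821788/(-398385))/(((2116 + 2723)/(2723 - 2490532))) = (3821788*(-1/398385))/((4839/(-2487809))) = -3821788/(398385*((-1/2487809*4839))) = -3821788/(398385*(-4839/2487809)) = -3821788/398385*(-2487809/4839) = 9507878582492/1927785015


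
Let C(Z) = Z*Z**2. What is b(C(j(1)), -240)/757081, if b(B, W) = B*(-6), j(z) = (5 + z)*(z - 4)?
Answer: 34992/757081 ≈ 0.046220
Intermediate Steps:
j(z) = (-4 + z)*(5 + z) (j(z) = (5 + z)*(-4 + z) = (-4 + z)*(5 + z))
C(Z) = Z**3
b(B, W) = -6*B
b(C(j(1)), -240)/757081 = -6*(-20 + 1 + 1**2)**3/757081 = -6*(-20 + 1 + 1)**3*(1/757081) = -6*(-18)**3*(1/757081) = -6*(-5832)*(1/757081) = 34992*(1/757081) = 34992/757081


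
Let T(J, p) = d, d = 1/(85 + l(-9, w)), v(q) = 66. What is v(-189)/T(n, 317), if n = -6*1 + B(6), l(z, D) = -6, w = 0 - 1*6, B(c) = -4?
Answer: 5214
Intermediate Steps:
w = -6 (w = 0 - 6 = -6)
n = -10 (n = -6*1 - 4 = -6 - 4 = -10)
d = 1/79 (d = 1/(85 - 6) = 1/79 ≈ 0.012658)
T(J, p) = 1/79
v(-189)/T(n, 317) = 66/(1/79) = 66*79 = 5214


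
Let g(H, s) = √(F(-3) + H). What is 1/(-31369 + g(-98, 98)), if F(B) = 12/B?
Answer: -31369/984014263 - I*√102/984014263 ≈ -3.1879e-5 - 1.0264e-8*I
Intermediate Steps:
g(H, s) = √(-4 + H) (g(H, s) = √(12/(-3) + H) = √(12*(-⅓) + H) = √(-4 + H))
1/(-31369 + g(-98, 98)) = 1/(-31369 + √(-4 - 98)) = 1/(-31369 + √(-102)) = 1/(-31369 + I*√102)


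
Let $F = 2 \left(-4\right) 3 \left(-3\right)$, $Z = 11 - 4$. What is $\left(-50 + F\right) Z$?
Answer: $154$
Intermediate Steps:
$Z = 7$ ($Z = 11 - 4 = 7$)
$F = 72$ ($F = \left(-8\right) 3 \left(-3\right) = \left(-24\right) \left(-3\right) = 72$)
$\left(-50 + F\right) Z = \left(-50 + 72\right) 7 = 22 \cdot 7 = 154$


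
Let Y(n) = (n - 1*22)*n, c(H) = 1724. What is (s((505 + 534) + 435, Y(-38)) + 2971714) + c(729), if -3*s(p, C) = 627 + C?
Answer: 2972469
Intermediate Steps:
Y(n) = n*(-22 + n) (Y(n) = (n - 22)*n = (-22 + n)*n = n*(-22 + n))
s(p, C) = -209 - C/3 (s(p, C) = -(627 + C)/3 = -209 - C/3)
(s((505 + 534) + 435, Y(-38)) + 2971714) + c(729) = ((-209 - (-38)*(-22 - 38)/3) + 2971714) + 1724 = ((-209 - (-38)*(-60)/3) + 2971714) + 1724 = ((-209 - 1/3*2280) + 2971714) + 1724 = ((-209 - 760) + 2971714) + 1724 = (-969 + 2971714) + 1724 = 2970745 + 1724 = 2972469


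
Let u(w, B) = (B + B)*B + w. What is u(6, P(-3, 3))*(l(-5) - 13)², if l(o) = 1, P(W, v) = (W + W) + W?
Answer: 24192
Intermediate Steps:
P(W, v) = 3*W (P(W, v) = 2*W + W = 3*W)
u(w, B) = w + 2*B² (u(w, B) = (2*B)*B + w = 2*B² + w = w + 2*B²)
u(6, P(-3, 3))*(l(-5) - 13)² = (6 + 2*(3*(-3))²)*(1 - 13)² = (6 + 2*(-9)²)*(-12)² = (6 + 2*81)*144 = (6 + 162)*144 = 168*144 = 24192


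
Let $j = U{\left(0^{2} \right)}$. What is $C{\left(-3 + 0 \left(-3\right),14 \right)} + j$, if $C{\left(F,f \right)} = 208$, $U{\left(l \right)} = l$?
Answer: $208$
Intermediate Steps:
$j = 0$ ($j = 0^{2} = 0$)
$C{\left(-3 + 0 \left(-3\right),14 \right)} + j = 208 + 0 = 208$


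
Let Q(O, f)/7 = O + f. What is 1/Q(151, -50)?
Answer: 1/707 ≈ 0.0014144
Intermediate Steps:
Q(O, f) = 7*O + 7*f (Q(O, f) = 7*(O + f) = 7*O + 7*f)
1/Q(151, -50) = 1/(7*151 + 7*(-50)) = 1/(1057 - 350) = 1/707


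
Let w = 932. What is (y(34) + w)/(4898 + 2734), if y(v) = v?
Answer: 161/1272 ≈ 0.12657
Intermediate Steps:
(y(34) + w)/(4898 + 2734) = (34 + 932)/(4898 + 2734) = 966/7632 = 966*(1/7632) = 161/1272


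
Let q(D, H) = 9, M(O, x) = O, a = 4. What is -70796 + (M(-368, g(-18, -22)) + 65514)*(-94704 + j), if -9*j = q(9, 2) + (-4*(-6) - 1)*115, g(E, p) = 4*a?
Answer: -55699815704/9 ≈ -6.1889e+9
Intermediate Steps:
g(E, p) = 16 (g(E, p) = 4*4 = 16)
j = -2654/9 (j = -(9 + (-4*(-6) - 1)*115)/9 = -(9 + (24 - 1)*115)/9 = -(9 + 23*115)/9 = -(9 + 2645)/9 = -1/9*2654 = -2654/9 ≈ -294.89)
-70796 + (M(-368, g(-18, -22)) + 65514)*(-94704 + j) = -70796 + (-368 + 65514)*(-94704 - 2654/9) = -70796 + 65146*(-854990/9) = -70796 - 55699178540/9 = -55699815704/9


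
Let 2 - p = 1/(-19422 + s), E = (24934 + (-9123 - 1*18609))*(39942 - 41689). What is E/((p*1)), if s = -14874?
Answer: 167642483376/68593 ≈ 2.4440e+6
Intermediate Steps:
E = 4888106 (E = (24934 + (-9123 - 18609))*(-1747) = (24934 - 27732)*(-1747) = -2798*(-1747) = 4888106)
p = 68593/34296 (p = 2 - 1/(-19422 - 14874) = 2 - 1/(-34296) = 2 - 1*(-1/34296) = 2 + 1/34296 = 68593/34296 ≈ 2.0000)
E/((p*1)) = 4888106/(((68593/34296)*1)) = 4888106/(68593/34296) = 4888106*(34296/68593) = 167642483376/68593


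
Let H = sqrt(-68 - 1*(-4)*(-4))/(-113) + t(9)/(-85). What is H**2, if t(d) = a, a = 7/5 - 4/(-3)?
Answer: -115087811/20757605625 + 164*I*sqrt(21)/144075 ≈ -0.0055444 + 0.0052163*I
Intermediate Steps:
a = 41/15 (a = 7*(1/5) - 4*(-1/3) = 7/5 + 4/3 = 41/15 ≈ 2.7333)
t(d) = 41/15
H = -41/1275 - 2*I*sqrt(21)/113 (H = sqrt(-68 - 1*(-4)*(-4))/(-113) + (41/15)/(-85) = sqrt(-68 + 4*(-4))*(-1/113) + (41/15)*(-1/85) = sqrt(-68 - 16)*(-1/113) - 41/1275 = sqrt(-84)*(-1/113) - 41/1275 = (2*I*sqrt(21))*(-1/113) - 41/1275 = -2*I*sqrt(21)/113 - 41/1275 = -41/1275 - 2*I*sqrt(21)/113 ≈ -0.032157 - 0.081107*I)
H**2 = (-41/1275 - 2*I*sqrt(21)/113)**2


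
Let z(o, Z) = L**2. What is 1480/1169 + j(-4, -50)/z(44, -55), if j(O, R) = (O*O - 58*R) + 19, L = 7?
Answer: 500505/8183 ≈ 61.164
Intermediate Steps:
j(O, R) = 19 + O**2 - 58*R (j(O, R) = (O**2 - 58*R) + 19 = 19 + O**2 - 58*R)
z(o, Z) = 49 (z(o, Z) = 7**2 = 49)
1480/1169 + j(-4, -50)/z(44, -55) = 1480/1169 + (19 + (-4)**2 - 58*(-50))/49 = 1480*(1/1169) + (19 + 16 + 2900)*(1/49) = 1480/1169 + 2935*(1/49) = 1480/1169 + 2935/49 = 500505/8183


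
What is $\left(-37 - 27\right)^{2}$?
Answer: $4096$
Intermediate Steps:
$\left(-37 - 27\right)^{2} = \left(-64\right)^{2} = 4096$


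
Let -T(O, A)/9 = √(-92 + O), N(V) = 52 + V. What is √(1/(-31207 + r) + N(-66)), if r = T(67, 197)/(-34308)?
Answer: √(-2803810652345770519422241844500702 - 269732154993033843860*I)/14151739506455081 ≈ 1.7998e-13 - 3.7417*I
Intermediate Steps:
T(O, A) = -9*√(-92 + O)
r = 5*I/3812 (r = -9*√(-92 + 67)/(-34308) = -45*I*(-1/34308) = 5*I/3812 ≈ 0.0013116*I)
√(1/(-31207 + r) + N(-66)) = √(1/(-31207 + 5*I/3812) + (52 - 66)) = √(14531344*(-31207 - 5*I/3812)/14151739506455081 - 14) = √(-14 + 14531344*(-31207 - 5*I/3812)/14151739506455081)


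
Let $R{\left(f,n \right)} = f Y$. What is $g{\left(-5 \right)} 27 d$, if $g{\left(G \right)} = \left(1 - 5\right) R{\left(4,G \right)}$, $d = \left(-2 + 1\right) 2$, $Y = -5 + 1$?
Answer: $-3456$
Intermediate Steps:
$Y = -4$
$R{\left(f,n \right)} = - 4 f$ ($R{\left(f,n \right)} = f \left(-4\right) = - 4 f$)
$d = -2$ ($d = \left(-1\right) 2 = -2$)
$g{\left(G \right)} = 64$ ($g{\left(G \right)} = \left(1 - 5\right) \left(\left(-4\right) 4\right) = \left(-4\right) \left(-16\right) = 64$)
$g{\left(-5 \right)} 27 d = 64 \cdot 27 \left(-2\right) = 1728 \left(-2\right) = -3456$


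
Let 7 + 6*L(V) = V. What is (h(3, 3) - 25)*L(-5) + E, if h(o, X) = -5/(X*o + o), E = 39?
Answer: 539/6 ≈ 89.833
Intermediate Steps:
L(V) = -7/6 + V/6
h(o, X) = -5/(o + X*o)
(h(3, 3) - 25)*L(-5) + E = (-5/(3*(1 + 3)) - 25)*(-7/6 + (1/6)*(-5)) + 39 = (-5*1/3/4 - 25)*(-7/6 - 5/6) + 39 = (-5*1/3*1/4 - 25)*(-2) + 39 = (-5/12 - 25)*(-2) + 39 = -305/12*(-2) + 39 = 305/6 + 39 = 539/6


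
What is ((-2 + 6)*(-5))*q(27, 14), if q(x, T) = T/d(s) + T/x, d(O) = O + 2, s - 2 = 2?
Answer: -1540/27 ≈ -57.037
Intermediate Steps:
s = 4 (s = 2 + 2 = 4)
d(O) = 2 + O
q(x, T) = T/6 + T/x (q(x, T) = T/(2 + 4) + T/x = T/6 + T/x)
((-2 + 6)*(-5))*q(27, 14) = ((-2 + 6)*(-5))*((⅙)*14 + 14/27) = (4*(-5))*(7/3 + 14*(1/27)) = -20*(7/3 + 14/27) = -20*77/27 = -1540/27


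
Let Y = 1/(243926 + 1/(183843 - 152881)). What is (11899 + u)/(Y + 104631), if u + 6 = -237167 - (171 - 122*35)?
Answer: -334082042423055/158043803242393 ≈ -2.1139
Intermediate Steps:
u = -233074 (u = -6 + (-237167 - (171 - 122*35)) = -6 + (-237167 - (171 - 4270)) = -6 + (-237167 - 1*(-4099)) = -6 + (-237167 + 4099) = -6 - 233068 = -233074)
Y = 30962/7552436813 (Y = 1/(243926 + 1/30962) = 1/(7552436813/30962) = 30962/7552436813 ≈ 4.0996e-6)
(11899 + u)/(Y + 104631) = (11899 - 233074)/(30962/7552436813 + 104631) = -221175/790219016211965/7552436813 = -221175*7552436813/790219016211965 = -334082042423055/158043803242393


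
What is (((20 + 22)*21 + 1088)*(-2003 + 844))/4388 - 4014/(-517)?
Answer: -581408239/1134298 ≈ -512.57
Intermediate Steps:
(((20 + 22)*21 + 1088)*(-2003 + 844))/4388 - 4014/(-517) = ((42*21 + 1088)*(-1159))*(1/4388) - 4014*(-1/517) = ((882 + 1088)*(-1159))*(1/4388) + 4014/517 = (1970*(-1159))*(1/4388) + 4014/517 = -2283230*1/4388 + 4014/517 = -1141615/2194 + 4014/517 = -581408239/1134298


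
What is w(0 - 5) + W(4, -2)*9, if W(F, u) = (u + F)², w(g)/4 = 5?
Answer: 56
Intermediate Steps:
w(g) = 20 (w(g) = 4*5 = 20)
W(F, u) = (F + u)²
w(0 - 5) + W(4, -2)*9 = 20 + (4 - 2)²*9 = 20 + 2²*9 = 20 + 4*9 = 20 + 36 = 56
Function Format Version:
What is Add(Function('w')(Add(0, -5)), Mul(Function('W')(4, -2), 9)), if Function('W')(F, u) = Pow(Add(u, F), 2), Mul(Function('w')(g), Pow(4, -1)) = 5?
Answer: 56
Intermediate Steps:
Function('w')(g) = 20 (Function('w')(g) = Mul(4, 5) = 20)
Function('W')(F, u) = Pow(Add(F, u), 2)
Add(Function('w')(Add(0, -5)), Mul(Function('W')(4, -2), 9)) = Add(20, Mul(Pow(Add(4, -2), 2), 9)) = Add(20, Mul(Pow(2, 2), 9)) = Add(20, Mul(4, 9)) = Add(20, 36) = 56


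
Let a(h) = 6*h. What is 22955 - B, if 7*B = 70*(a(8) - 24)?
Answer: 22715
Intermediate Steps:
B = 240 (B = (70*(6*8 - 24))/7 = (70*(48 - 24))/7 = (70*24)/7 = (⅐)*1680 = 240)
22955 - B = 22955 - 1*240 = 22955 - 240 = 22715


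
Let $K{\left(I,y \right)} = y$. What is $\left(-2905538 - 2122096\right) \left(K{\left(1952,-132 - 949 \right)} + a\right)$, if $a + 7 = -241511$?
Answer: $1219698980766$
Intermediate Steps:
$a = -241518$ ($a = -7 - 241511 = -241518$)
$\left(-2905538 - 2122096\right) \left(K{\left(1952,-132 - 949 \right)} + a\right) = \left(-2905538 - 2122096\right) \left(\left(-132 - 949\right) - 241518\right) = - 5027634 \left(\left(-132 - 949\right) - 241518\right) = - 5027634 \left(-1081 - 241518\right) = \left(-5027634\right) \left(-242599\right) = 1219698980766$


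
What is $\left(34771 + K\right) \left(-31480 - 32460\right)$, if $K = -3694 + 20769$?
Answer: $-3315033240$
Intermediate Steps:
$K = 17075$
$\left(34771 + K\right) \left(-31480 - 32460\right) = \left(34771 + 17075\right) \left(-31480 - 32460\right) = 51846 \left(-63940\right) = -3315033240$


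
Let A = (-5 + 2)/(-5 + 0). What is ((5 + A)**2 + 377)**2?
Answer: 104223681/625 ≈ 1.6676e+5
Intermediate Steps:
A = 3/5 (A = -3/(-5) = -3*(-1/5) = 3/5 ≈ 0.60000)
((5 + A)**2 + 377)**2 = ((5 + 3/5)**2 + 377)**2 = ((28/5)**2 + 377)**2 = (784/25 + 377)**2 = (10209/25)**2 = 104223681/625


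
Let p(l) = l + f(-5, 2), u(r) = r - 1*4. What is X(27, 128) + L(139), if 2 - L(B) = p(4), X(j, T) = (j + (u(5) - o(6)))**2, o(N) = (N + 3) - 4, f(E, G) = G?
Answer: 525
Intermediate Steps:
u(r) = -4 + r (u(r) = r - 4 = -4 + r)
o(N) = -1 + N (o(N) = (3 + N) - 4 = -1 + N)
p(l) = 2 + l (p(l) = l + 2 = 2 + l)
X(j, T) = (-4 + j)**2 (X(j, T) = (j + ((-4 + 5) - (-1 + 6)))**2 = (j + (1 - 1*5))**2 = (j + (1 - 5))**2 = (j - 4)**2 = (-4 + j)**2)
L(B) = -4 (L(B) = 2 - (2 + 4) = 2 - 1*6 = 2 - 6 = -4)
X(27, 128) + L(139) = (-4 + 27)**2 - 4 = 23**2 - 4 = 529 - 4 = 525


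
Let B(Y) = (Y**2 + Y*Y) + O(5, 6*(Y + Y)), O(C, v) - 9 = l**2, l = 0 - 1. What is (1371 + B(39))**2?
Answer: 19562929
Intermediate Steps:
l = -1
O(C, v) = 10 (O(C, v) = 9 + (-1)**2 = 9 + 1 = 10)
B(Y) = 10 + 2*Y**2 (B(Y) = (Y**2 + Y*Y) + 10 = (Y**2 + Y**2) + 10 = 2*Y**2 + 10 = 10 + 2*Y**2)
(1371 + B(39))**2 = (1371 + (10 + 2*39**2))**2 = (1371 + (10 + 2*1521))**2 = (1371 + (10 + 3042))**2 = (1371 + 3052)**2 = 4423**2 = 19562929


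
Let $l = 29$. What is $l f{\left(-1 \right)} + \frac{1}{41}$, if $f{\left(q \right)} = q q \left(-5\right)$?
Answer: $- \frac{5944}{41} \approx -144.98$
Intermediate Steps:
$f{\left(q \right)} = - 5 q^{2}$ ($f{\left(q \right)} = q^{2} \left(-5\right) = - 5 q^{2}$)
$l f{\left(-1 \right)} + \frac{1}{41} = 29 \left(- 5 \left(-1\right)^{2}\right) + \frac{1}{41} = 29 \left(\left(-5\right) 1\right) + \frac{1}{41} = 29 \left(-5\right) + \frac{1}{41} = -145 + \frac{1}{41} = - \frac{5944}{41}$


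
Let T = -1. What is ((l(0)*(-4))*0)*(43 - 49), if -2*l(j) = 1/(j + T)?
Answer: 0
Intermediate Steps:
l(j) = -1/(2*(-1 + j)) (l(j) = -1/(2*(j - 1)) = -1/(2*(-1 + j)))
((l(0)*(-4))*0)*(43 - 49) = ((-1/(-2 + 2*0)*(-4))*0)*(43 - 49) = ((-1/(-2 + 0)*(-4))*0)*(-6) = ((-1/(-2)*(-4))*0)*(-6) = ((-1*(-½)*(-4))*0)*(-6) = (((½)*(-4))*0)*(-6) = -2*0*(-6) = 0*(-6) = 0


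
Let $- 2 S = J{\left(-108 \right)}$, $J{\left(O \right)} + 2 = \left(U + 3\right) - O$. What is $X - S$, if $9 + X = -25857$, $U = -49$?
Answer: $-25836$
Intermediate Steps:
$X = -25866$ ($X = -9 - 25857 = -25866$)
$J{\left(O \right)} = -48 - O$ ($J{\left(O \right)} = -2 - \left(46 + O\right) = -48 - O$)
$S = -30$ ($S = - \frac{-48 - -108}{2} = - \frac{-48 + 108}{2} = \left(- \frac{1}{2}\right) 60 = -30$)
$X - S = -25866 - -30 = -25866 + 30 = -25836$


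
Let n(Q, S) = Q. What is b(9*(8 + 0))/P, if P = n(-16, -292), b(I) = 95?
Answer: -95/16 ≈ -5.9375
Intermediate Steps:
P = -16
b(9*(8 + 0))/P = 95/(-16) = 95*(-1/16) = -95/16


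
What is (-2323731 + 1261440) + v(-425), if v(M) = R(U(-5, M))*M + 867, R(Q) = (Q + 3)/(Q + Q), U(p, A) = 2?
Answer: -4247821/4 ≈ -1.0620e+6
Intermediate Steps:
R(Q) = (3 + Q)/(2*Q) (R(Q) = (3 + Q)/((2*Q)) = (3 + Q)*(1/(2*Q)) = (3 + Q)/(2*Q))
v(M) = 867 + 5*M/4 (v(M) = ((½)*(3 + 2)/2)*M + 867 = ((½)*(½)*5)*M + 867 = 5*M/4 + 867 = 867 + 5*M/4)
(-2323731 + 1261440) + v(-425) = (-2323731 + 1261440) + (867 + (5/4)*(-425)) = -1062291 + (867 - 2125/4) = -1062291 + 1343/4 = -4247821/4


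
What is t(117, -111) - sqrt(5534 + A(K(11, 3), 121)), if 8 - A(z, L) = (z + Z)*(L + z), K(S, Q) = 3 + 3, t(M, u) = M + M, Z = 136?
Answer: 234 - 6*I*sqrt(347) ≈ 234.0 - 111.77*I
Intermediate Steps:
t(M, u) = 2*M
K(S, Q) = 6
A(z, L) = 8 - (136 + z)*(L + z) (A(z, L) = 8 - (z + 136)*(L + z) = 8 - (136 + z)*(L + z))
t(117, -111) - sqrt(5534 + A(K(11, 3), 121)) = 2*117 - sqrt(5534 + (8 - 1*6**2 - 136*121 - 136*6 - 1*121*6)) = 234 - sqrt(5534 + (8 - 1*36 - 16456 - 816 - 726)) = 234 - sqrt(5534 + (8 - 36 - 16456 - 816 - 726)) = 234 - sqrt(5534 - 18026) = 234 - sqrt(-12492) = 234 - 6*I*sqrt(347)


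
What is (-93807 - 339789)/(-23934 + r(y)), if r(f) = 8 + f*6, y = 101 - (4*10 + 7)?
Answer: 216798/11801 ≈ 18.371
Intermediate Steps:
y = 54 (y = 101 - (40 + 7) = 101 - 1*47 = 101 - 47 = 54)
r(f) = 8 + 6*f
(-93807 - 339789)/(-23934 + r(y)) = (-93807 - 339789)/(-23934 + (8 + 6*54)) = -433596/(-23934 + (8 + 324)) = -433596/(-23934 + 332) = -433596/(-23602) = -433596*(-1/23602) = 216798/11801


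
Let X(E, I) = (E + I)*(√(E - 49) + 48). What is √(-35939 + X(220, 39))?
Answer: √(-23507 + 777*√19) ≈ 141.85*I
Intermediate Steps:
X(E, I) = (48 + √(-49 + E))*(E + I) (X(E, I) = (E + I)*(√(-49 + E) + 48) = (E + I)*(48 + √(-49 + E)) = (48 + √(-49 + E))*(E + I))
√(-35939 + X(220, 39)) = √(-35939 + (48*220 + 48*39 + 220*√(-49 + 220) + 39*√(-49 + 220))) = √(-35939 + (10560 + 1872 + 220*√171 + 39*√171)) = √(-35939 + (10560 + 1872 + 220*(3*√19) + 39*(3*√19))) = √(-35939 + (10560 + 1872 + 660*√19 + 117*√19)) = √(-35939 + (12432 + 777*√19)) = √(-23507 + 777*√19)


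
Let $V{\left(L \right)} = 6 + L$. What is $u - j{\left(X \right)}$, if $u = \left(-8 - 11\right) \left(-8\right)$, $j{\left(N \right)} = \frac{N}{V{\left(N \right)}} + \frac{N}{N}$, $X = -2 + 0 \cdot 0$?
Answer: $\frac{303}{2} \approx 151.5$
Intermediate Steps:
$X = -2$ ($X = -2 + 0 = -2$)
$j{\left(N \right)} = 1 + \frac{N}{6 + N}$ ($j{\left(N \right)} = \frac{N}{6 + N} + \frac{N}{N} = \frac{N}{6 + N} + 1 = 1 + \frac{N}{6 + N}$)
$u = 152$ ($u = \left(-19\right) \left(-8\right) = 152$)
$u - j{\left(X \right)} = 152 - \frac{2 \left(3 - 2\right)}{6 - 2} = 152 - 2 \cdot \frac{1}{4} \cdot 1 = 152 - \frac{1}{2} = \frac{303}{2}$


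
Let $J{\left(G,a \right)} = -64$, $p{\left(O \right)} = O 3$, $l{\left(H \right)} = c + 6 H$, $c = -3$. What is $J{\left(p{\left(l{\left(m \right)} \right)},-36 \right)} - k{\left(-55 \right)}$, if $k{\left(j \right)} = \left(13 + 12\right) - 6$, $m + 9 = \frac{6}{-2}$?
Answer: $-83$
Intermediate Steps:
$m = -12$ ($m = -9 + \frac{6}{-2} = -9 + 6 \left(- \frac{1}{2}\right) = -9 - 3 = -12$)
$l{\left(H \right)} = -3 + 6 H$
$p{\left(O \right)} = 3 O$
$k{\left(j \right)} = 19$ ($k{\left(j \right)} = 25 - 6 = 19$)
$J{\left(p{\left(l{\left(m \right)} \right)},-36 \right)} - k{\left(-55 \right)} = -64 - 19 = -83$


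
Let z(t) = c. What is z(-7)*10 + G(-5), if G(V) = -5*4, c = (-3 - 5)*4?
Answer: -340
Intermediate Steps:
c = -32 (c = -8*4 = -32)
z(t) = -32
G(V) = -20
z(-7)*10 + G(-5) = -32*10 - 20 = -320 - 20 = -340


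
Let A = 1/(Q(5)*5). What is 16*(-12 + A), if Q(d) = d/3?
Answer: -4752/25 ≈ -190.08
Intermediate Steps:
Q(d) = d/3 (Q(d) = d*(1/3) = d/3)
A = 3/25 (A = 1/(((1/3)*5)*5) = 1/((5/3)*5) = 1/(25/3) = 3/25 ≈ 0.12000)
16*(-12 + A) = 16*(-12 + 3/25) = 16*(-297/25) = -4752/25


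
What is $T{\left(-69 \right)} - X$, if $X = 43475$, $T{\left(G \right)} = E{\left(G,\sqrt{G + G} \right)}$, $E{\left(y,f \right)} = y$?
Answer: $-43544$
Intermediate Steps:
$T{\left(G \right)} = G$
$T{\left(-69 \right)} - X = -69 - 43475 = -43544$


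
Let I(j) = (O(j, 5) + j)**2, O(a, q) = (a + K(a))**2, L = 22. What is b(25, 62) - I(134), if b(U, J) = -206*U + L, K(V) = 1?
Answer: -337058009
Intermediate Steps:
b(U, J) = 22 - 206*U (b(U, J) = -206*U + 22 = 22 - 206*U)
O(a, q) = (1 + a)**2 (O(a, q) = (a + 1)**2 = (1 + a)**2)
I(j) = (j + (1 + j)**2)**2 (I(j) = ((1 + j)**2 + j)**2 = (j + (1 + j)**2)**2)
b(25, 62) - I(134) = (22 - 206*25) - (134 + (1 + 134)**2)**2 = (22 - 5150) - (134 + 135**2)**2 = -5128 - (134 + 18225)**2 = -5128 - 1*18359**2 = -5128 - 1*337052881 = -5128 - 337052881 = -337058009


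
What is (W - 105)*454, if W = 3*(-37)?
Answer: -98064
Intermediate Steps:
W = -111
(W - 105)*454 = (-111 - 105)*454 = -216*454 = -98064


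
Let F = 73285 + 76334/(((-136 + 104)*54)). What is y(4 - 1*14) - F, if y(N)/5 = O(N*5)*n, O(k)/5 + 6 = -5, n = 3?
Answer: -63992873/864 ≈ -74066.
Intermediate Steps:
O(k) = -55 (O(k) = -30 + 5*(-5) = -30 - 25 = -55)
y(N) = -825 (y(N) = 5*(-55*3) = 5*(-165) = -825)
F = 63280073/864 (F = 73285 + 76334/((-32*54)) = 73285 + 76334/(-1728) = 73285 + 76334*(-1/1728) = 73285 - 38167/864 = 63280073/864 ≈ 73241.)
y(4 - 1*14) - F = -825 - 1*63280073/864 = -825 - 63280073/864 = -63992873/864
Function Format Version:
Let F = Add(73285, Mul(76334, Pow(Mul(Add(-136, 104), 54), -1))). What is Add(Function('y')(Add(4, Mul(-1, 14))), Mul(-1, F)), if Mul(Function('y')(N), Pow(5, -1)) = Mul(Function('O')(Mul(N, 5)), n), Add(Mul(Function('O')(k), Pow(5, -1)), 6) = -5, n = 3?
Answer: Rational(-63992873, 864) ≈ -74066.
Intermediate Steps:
Function('O')(k) = -55 (Function('O')(k) = Add(-30, Mul(5, -5)) = Add(-30, -25) = -55)
Function('y')(N) = -825 (Function('y')(N) = Mul(5, Mul(-55, 3)) = Mul(5, -165) = -825)
F = Rational(63280073, 864) (F = Add(73285, Mul(76334, Pow(Mul(-32, 54), -1))) = Add(73285, Mul(76334, Pow(-1728, -1))) = Add(73285, Mul(76334, Rational(-1, 1728))) = Add(73285, Rational(-38167, 864)) = Rational(63280073, 864) ≈ 73241.)
Add(Function('y')(Add(4, Mul(-1, 14))), Mul(-1, F)) = Add(-825, Mul(-1, Rational(63280073, 864))) = Add(-825, Rational(-63280073, 864)) = Rational(-63992873, 864)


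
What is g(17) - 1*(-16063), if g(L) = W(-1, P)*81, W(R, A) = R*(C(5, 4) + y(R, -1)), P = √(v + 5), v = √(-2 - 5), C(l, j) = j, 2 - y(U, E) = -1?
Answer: 15496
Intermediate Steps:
y(U, E) = 3 (y(U, E) = 2 - 1*(-1) = 2 + 1 = 3)
v = I*√7 (v = √(-7) = I*√7 ≈ 2.6458*I)
P = √(5 + I*√7) (P = √(I*√7 + 5) = √(5 + I*√7) ≈ 2.3083 + 0.57309*I)
W(R, A) = 7*R (W(R, A) = R*(4 + 3) = R*7 = 7*R)
g(L) = -567 (g(L) = (7*(-1))*81 = -7*81 = -567)
g(17) - 1*(-16063) = -567 - 1*(-16063) = -567 + 16063 = 15496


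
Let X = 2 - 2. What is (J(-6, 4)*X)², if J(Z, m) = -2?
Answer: 0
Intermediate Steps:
X = 0
(J(-6, 4)*X)² = (-2*0)² = 0² = 0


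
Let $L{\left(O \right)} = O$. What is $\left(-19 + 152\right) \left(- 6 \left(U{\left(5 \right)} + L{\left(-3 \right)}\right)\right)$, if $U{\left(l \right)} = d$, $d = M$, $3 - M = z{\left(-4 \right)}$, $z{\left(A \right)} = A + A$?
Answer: $-6384$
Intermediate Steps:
$z{\left(A \right)} = 2 A$
$M = 11$ ($M = 3 - 2 \left(-4\right) = 3 - -8 = 3 + 8 = 11$)
$d = 11$
$U{\left(l \right)} = 11$
$\left(-19 + 152\right) \left(- 6 \left(U{\left(5 \right)} + L{\left(-3 \right)}\right)\right) = \left(-19 + 152\right) \left(- 6 \left(11 - 3\right)\right) = 133 \left(\left(-6\right) 8\right) = 133 \left(-48\right) = -6384$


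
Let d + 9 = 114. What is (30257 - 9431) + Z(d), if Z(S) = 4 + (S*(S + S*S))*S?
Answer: 122729080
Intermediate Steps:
d = 105 (d = -9 + 114 = 105)
Z(S) = 4 + S²*(S + S²) (Z(S) = 4 + (S*(S + S²))*S = 4 + S²*(S + S²))
(30257 - 9431) + Z(d) = (30257 - 9431) + (4 + 105³ + 105⁴) = 20826 + (4 + 1157625 + 121550625) = 20826 + 122708254 = 122729080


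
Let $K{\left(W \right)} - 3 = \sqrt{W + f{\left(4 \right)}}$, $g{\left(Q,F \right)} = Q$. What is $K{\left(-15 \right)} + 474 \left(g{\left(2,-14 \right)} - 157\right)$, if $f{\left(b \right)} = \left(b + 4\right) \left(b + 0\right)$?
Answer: $-73467 + \sqrt{17} \approx -73463.0$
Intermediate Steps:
$f{\left(b \right)} = b \left(4 + b\right)$ ($f{\left(b \right)} = \left(4 + b\right) b = b \left(4 + b\right)$)
$K{\left(W \right)} = 3 + \sqrt{32 + W}$ ($K{\left(W \right)} = 3 + \sqrt{W + 4 \left(4 + 4\right)} = 3 + \sqrt{W + 4 \cdot 8} = 3 + \sqrt{W + 32} = 3 + \sqrt{32 + W}$)
$K{\left(-15 \right)} + 474 \left(g{\left(2,-14 \right)} - 157\right) = \left(3 + \sqrt{32 - 15}\right) + 474 \left(2 - 157\right) = \left(3 + \sqrt{17}\right) + 474 \left(-155\right) = \left(3 + \sqrt{17}\right) - 73470 = -73467 + \sqrt{17}$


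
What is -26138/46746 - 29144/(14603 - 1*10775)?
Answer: -8704891/1065141 ≈ -8.1725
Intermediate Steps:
-26138/46746 - 29144/(14603 - 1*10775) = -26138*1/46746 - 29144/(14603 - 10775) = -1867/3339 - 29144/3828 = -1867/3339 - 29144*1/3828 = -1867/3339 - 7286/957 = -8704891/1065141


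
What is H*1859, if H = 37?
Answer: 68783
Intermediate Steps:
H*1859 = 37*1859 = 68783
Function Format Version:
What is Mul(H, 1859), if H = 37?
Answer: 68783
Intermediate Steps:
Mul(H, 1859) = Mul(37, 1859) = 68783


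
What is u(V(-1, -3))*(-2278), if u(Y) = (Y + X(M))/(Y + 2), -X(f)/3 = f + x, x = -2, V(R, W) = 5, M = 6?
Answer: 2278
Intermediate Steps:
X(f) = 6 - 3*f (X(f) = -3*(f - 2) = -3*(-2 + f) = 6 - 3*f)
u(Y) = (-12 + Y)/(2 + Y) (u(Y) = (Y + (6 - 3*6))/(Y + 2) = (Y + (6 - 18))/(2 + Y) = (Y - 12)/(2 + Y) = (-12 + Y)/(2 + Y))
u(V(-1, -3))*(-2278) = ((-12 + 5)/(2 + 5))*(-2278) = (-7/7)*(-2278) = ((⅐)*(-7))*(-2278) = -1*(-2278) = 2278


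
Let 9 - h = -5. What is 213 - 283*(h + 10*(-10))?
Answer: 24551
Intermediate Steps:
h = 14 (h = 9 - 1*(-5) = 9 + 5 = 14)
213 - 283*(h + 10*(-10)) = 213 - 283*(14 + 10*(-10)) = 213 - 283*(14 - 100) = 213 - 283*(-86) = 213 + 24338 = 24551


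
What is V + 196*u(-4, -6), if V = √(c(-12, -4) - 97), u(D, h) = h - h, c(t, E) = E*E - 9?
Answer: 3*I*√10 ≈ 9.4868*I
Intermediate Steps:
c(t, E) = -9 + E² (c(t, E) = E² - 9 = -9 + E²)
u(D, h) = 0
V = 3*I*√10 (V = √((-9 + (-4)²) - 97) = √((-9 + 16) - 97) = √(7 - 97) = √(-90) = 3*I*√10 ≈ 9.4868*I)
V + 196*u(-4, -6) = 3*I*√10 + 196*0 = 3*I*√10 + 0 = 3*I*√10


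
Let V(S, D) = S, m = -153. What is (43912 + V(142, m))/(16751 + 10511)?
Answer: 22027/13631 ≈ 1.6159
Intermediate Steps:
(43912 + V(142, m))/(16751 + 10511) = (43912 + 142)/(16751 + 10511) = 44054/27262 = 44054*(1/27262) = 22027/13631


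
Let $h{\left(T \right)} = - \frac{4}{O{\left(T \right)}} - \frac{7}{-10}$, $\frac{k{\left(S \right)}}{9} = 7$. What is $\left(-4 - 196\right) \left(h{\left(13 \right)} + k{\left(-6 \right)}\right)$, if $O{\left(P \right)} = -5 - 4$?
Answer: $- \frac{115460}{9} \approx -12829.0$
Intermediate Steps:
$O{\left(P \right)} = -9$
$k{\left(S \right)} = 63$ ($k{\left(S \right)} = 9 \cdot 7 = 63$)
$h{\left(T \right)} = \frac{103}{90}$ ($h{\left(T \right)} = - \frac{4}{-9} - \frac{7}{-10} = \left(-4\right) \left(- \frac{1}{9}\right) - - \frac{7}{10} = \frac{4}{9} + \frac{7}{10} = \frac{103}{90}$)
$\left(-4 - 196\right) \left(h{\left(13 \right)} + k{\left(-6 \right)}\right) = \left(-4 - 196\right) \left(\frac{103}{90} + 63\right) = \left(-4 - 196\right) \frac{5773}{90} = \left(-200\right) \frac{5773}{90} = - \frac{115460}{9}$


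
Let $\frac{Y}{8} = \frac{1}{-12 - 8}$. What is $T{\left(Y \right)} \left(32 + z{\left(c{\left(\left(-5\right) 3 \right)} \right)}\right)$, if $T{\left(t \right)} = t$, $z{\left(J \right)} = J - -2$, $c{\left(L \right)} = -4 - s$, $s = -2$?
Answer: $- \frac{64}{5} \approx -12.8$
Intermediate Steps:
$c{\left(L \right)} = -2$ ($c{\left(L \right)} = -4 - -2 = -4 + 2 = -2$)
$Y = - \frac{2}{5}$ ($Y = \frac{8}{-12 - 8} = \frac{8}{-20} = 8 \left(- \frac{1}{20}\right) = - \frac{2}{5} \approx -0.4$)
$z{\left(J \right)} = 2 + J$ ($z{\left(J \right)} = J + 2 = 2 + J$)
$T{\left(Y \right)} \left(32 + z{\left(c{\left(\left(-5\right) 3 \right)} \right)}\right) = - \frac{2 \left(32 + \left(2 - 2\right)\right)}{5} = - \frac{2 \left(32 + 0\right)}{5} = \left(- \frac{2}{5}\right) 32 = - \frac{64}{5}$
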